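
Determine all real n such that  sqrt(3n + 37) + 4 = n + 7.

Isolate the radical: sqrt(3n + 37) = n + 3.
Square both sides: 3n + 37 = (n + 3)^2.
Expand and rearrange: n^2 + 3n - 28 = 0.
Solving gives n = 4 or n = -7.
Check each candidate in the original equation:
  n = 4: sqrt(49) = 7, while n + 3 = 7 — valid.
  n = -7: sqrt(16) = 4, while n + 3 = -4 — extraneous.

n = 4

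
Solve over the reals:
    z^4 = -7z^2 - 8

No real solutions.

Let u = z^2. The equation becomes u^2 + 7u + 8 = 0.
By the quadratic formula, u = -7/2 + sqrt(17)/2 or u = -7/2 - sqrt(17)/2.
z^2 = -7/2 + sqrt(17)/2 < 0 has no real solution.
z^2 = -7/2 - sqrt(17)/2 < 0 has no real solution.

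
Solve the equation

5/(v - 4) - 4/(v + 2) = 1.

Multiply both sides by (v - 4)(v + 2):
5(v + 2) - 4(v - 4) = (v - 4)(v + 2).
Expand and collect terms: v² - 3v - 34 = 0.
By the quadratic formula, v = (3 ± √145) / 2, so v ≈ 7.5208 or v ≈ -4.5208.
Neither value makes a denominator zero (v ≠ 4, v ≠ -2), so both are valid.

v = -4.5208 or v = 7.5208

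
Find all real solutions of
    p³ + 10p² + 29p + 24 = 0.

p = -5.5616 or p = -3 or p = -1.4384

Possible rational roots are divisors of 24. Testing p = -3 gives 0, so (p + 3) is a factor.
Divide: p³ + 10p² + 29p + 24 = (p + 3)(p² + 7p + 8).
Apply the quadratic formula to p² + 7p + 8 = 0: p = (-7 ± √17)/2, i.e. p ≈ -1.4384 or p ≈ -5.5616.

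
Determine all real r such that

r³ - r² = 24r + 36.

Rearrange: r³ - r² - 24r - 36 = 0.
Possible rational roots are divisors of -36. Testing r = -3 gives 0, so (r + 3) is a factor.
Divide: r³ - r² - 24r - 36 = (r + 3)(r² - 4r - 12).
Factor the quadratic: r = 6 or r = -2.

r = -3 or r = -2 or r = 6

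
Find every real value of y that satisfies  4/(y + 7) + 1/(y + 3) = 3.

Multiply both sides by (y + 7)(y + 3):
4(y + 3) + (y + 7) = 3(y + 7)(y + 3).
Expand and collect terms: 3y^2 + 25y + 44 = 0.
By the quadratic formula, y = (-25 +/- sqrt(97)) / 6, so y ~= -2.5252 or y ~= -5.8081.
Neither value makes a denominator zero (y != -7, y != -3), so both are valid.

y = -5.8081 or y = -2.5252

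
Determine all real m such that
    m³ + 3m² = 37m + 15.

m = -7.6056 or m = -0.3944 or m = 5

Rearrange: m³ + 3m² - 37m - 15 = 0.
Possible rational roots are divisors of -15. Testing m = 5 gives 0, so (m - 5) is a factor.
Divide: m³ + 3m² - 37m - 15 = (m - 5)(m² + 8m + 3).
Apply the quadratic formula to m² + 8m + 3 = 0: m = (-8 ± √52)/2, i.e. m ≈ -0.3944 or m ≈ -7.6056.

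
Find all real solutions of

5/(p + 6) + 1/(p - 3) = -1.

Multiply both sides by (p + 6)(p - 3):
5(p - 3) + (p + 6) = -(p + 6)(p - 3).
Expand and collect terms: -p^2 - 9p + 27 = 0.
By the quadratic formula, p = (9 +/- sqrt(189)) / -2, so p ~= -11.3739 or p ~= 2.3739.
Neither value makes a denominator zero (p != -6, p != 3), so both are valid.

p = -11.3739 or p = 2.3739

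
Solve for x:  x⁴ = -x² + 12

Let u = x². The equation becomes u² + u - 12 = 0.
Factor: (u + 4)(u - 3) = 0, so u = -4 or u = 3.
x² = -4 < 0 has no real solution.
x² = 3 gives x = ±√(3) ≈ ±1.7321.

x = -1.7321 or x = 1.7321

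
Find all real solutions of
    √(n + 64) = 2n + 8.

Square both sides: n + 64 = (2n + 8)².
Expand and rearrange: 4n² + 31n = 0.
Solving gives n = 0 or n = -7.75.
Check each candidate in the original equation:
  n = 0: √(64) = 8, while 2n + 8 = 8 — valid.
  n = -7.75: √(56.25) = 7.5, while 2n + 8 = -7.5 — extraneous.

n = 0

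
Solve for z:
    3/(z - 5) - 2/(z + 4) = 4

Multiply both sides by (z - 5)(z + 4):
3(z + 4) - 2(z - 5) = 4(z - 5)(z + 4).
Expand and collect terms: 4z² - 5z - 102 = 0.
By the quadratic formula, z = (5 ± √1657) / 8, so z ≈ 5.7133 or z ≈ -4.4633.
Neither value makes a denominator zero (z ≠ 5, z ≠ -4), so both are valid.

z = -4.4633 or z = 5.7133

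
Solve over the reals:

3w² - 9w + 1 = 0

Discriminant: (-9)² − 4·3·1 = 69.
Quadratic formula: w = (9 ± √69) / 6.
So w = √(69)/6 + 3/2 ≈ 2.8844 or w = 3/2 - √(69)/6 ≈ 0.1156.

w = 0.1156 or w = 2.8844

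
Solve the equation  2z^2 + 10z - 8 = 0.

Discriminant: (10)^2 - 4*2*(-8) = 164.
Quadratic formula: z = (-10 +/- sqrt(164)) / 4.
So z = -5/2 + sqrt(41)/2 ~= 0.7016 or z = -sqrt(41)/2 - 5/2 ~= -5.7016.

z = -5.7016 or z = 0.7016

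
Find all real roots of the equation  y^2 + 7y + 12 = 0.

y = -4 or y = -3

Factor: (y + 3)(y + 4) = 0.
So y = -3 or y = -4.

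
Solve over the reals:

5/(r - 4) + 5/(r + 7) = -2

r = -10.0415 or r = 2.0415

Multiply both sides by (r - 4)(r + 7):
5(r + 7) + 5(r - 4) = -2(r - 4)(r + 7).
Expand and collect terms: -2r^2 - 16r + 41 = 0.
By the quadratic formula, r = (16 +/- sqrt(584)) / -4, so r ~= -10.0415 or r ~= 2.0415.
Neither value makes a denominator zero (r != 4, r != -7), so both are valid.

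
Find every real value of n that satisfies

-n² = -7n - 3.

n = -0.4051 or n = 7.4051

Rearrange to standard form: -n² + 7n + 3 = 0.
Discriminant: (7)² − 4·(-1)·3 = 61.
Quadratic formula: n = (-7 ± √61) / (-2).
So n = 7/2 - √(61)/2 ≈ -0.4051 or n = 7/2 + √(61)/2 ≈ 7.4051.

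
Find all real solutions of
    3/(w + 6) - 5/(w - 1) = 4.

w = -5.0549 or w = -0.4451

Multiply both sides by (w + 6)(w - 1):
3(w - 1) - 5(w + 6) = 4(w + 6)(w - 1).
Expand and collect terms: 4w² + 22w + 9 = 0.
By the quadratic formula, w = (-22 ± √340) / 8, so w ≈ -0.4451 or w ≈ -5.0549.
Neither value makes a denominator zero (w ≠ -6, w ≠ 1), so both are valid.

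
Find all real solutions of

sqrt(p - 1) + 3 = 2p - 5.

Isolate the radical: sqrt(p - 1) = 2p - 8.
Square both sides: p - 1 = (2p - 8)^2.
Expand and rearrange: 4p^2 - 33p + 65 = 0.
Solving gives p = 5 or p = 3.25.
Check each candidate in the original equation:
  p = 5: sqrt(4) = 2, while 2p - 8 = 2 — valid.
  p = 3.25: sqrt(2.25) = 1.5, while 2p - 8 = -1.5 — extraneous.

p = 5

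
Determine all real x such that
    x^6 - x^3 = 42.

Let u = x^3. The equation becomes u^2 - u - 42 = 0.
Factor: (u + 6)(u - 7) = 0, so u = -6 or u = 7.
x^3 = -6 gives x = -(6)^(1/3) ~= -1.8171.
x^3 = 7 gives x = (7)^(1/3) ~= 1.9129.

x = -1.8171 or x = 1.9129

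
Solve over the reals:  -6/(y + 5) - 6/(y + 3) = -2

Multiply both sides by (y + 5)(y + 3):
-6(y + 3) - 6(y + 5) = -2(y + 5)(y + 3).
Expand and collect terms: -2y² - 4y + 18 = 0.
By the quadratic formula, y = (4 ± √160) / -4, so y ≈ -4.1623 or y ≈ 2.1623.
Neither value makes a denominator zero (y ≠ -5, y ≠ -3), so both are valid.

y = -4.1623 or y = 2.1623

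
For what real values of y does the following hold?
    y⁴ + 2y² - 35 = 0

y = -2.2361 or y = 2.2361

Let u = y². The equation becomes u² + 2u - 35 = 0.
Factor: (u + 7)(u - 5) = 0, so u = -7 or u = 5.
y² = -7 < 0 has no real solution.
y² = 5 gives y = ±√(5) ≈ ±2.2361.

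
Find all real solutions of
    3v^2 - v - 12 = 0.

Discriminant: (-1)^2 - 4*3*(-12) = 145.
Quadratic formula: v = (1 +/- sqrt(145)) / 6.
So v = 1/6 + sqrt(145)/6 ~= 2.1736 or v = 1/6 - sqrt(145)/6 ~= -1.8403.

v = -1.8403 or v = 2.1736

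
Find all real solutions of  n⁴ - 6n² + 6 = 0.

n = -2.1753 or n = -1.126 or n = 1.126 or n = 2.1753

Let u = n². The equation becomes u² - 6u + 6 = 0.
By the quadratic formula, u = √(3) + 3 or u = 3 - √(3).
n² = √(3) + 3 gives n = ±√(√(3) + 3) ≈ ±2.1753.
n² = 3 - √(3) gives n = ±√(3 - √(3)) ≈ ±1.126.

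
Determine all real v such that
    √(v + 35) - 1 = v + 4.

v = 1

Isolate the radical: √(v + 35) = v + 5.
Square both sides: v + 35 = (v + 5)².
Expand and rearrange: v² + 9v - 10 = 0.
Solving gives v = 1 or v = -10.
Check each candidate in the original equation:
  v = 1: √(36) = 6, while v + 5 = 6 — valid.
  v = -10: √(25) = 5, while v + 5 = -5 — extraneous.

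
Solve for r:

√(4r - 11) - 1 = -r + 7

Isolate the radical: √(4r - 11) = -r + 8.
Square both sides: 4r - 11 = (-r + 8)².
Expand and rearrange: r² - 20r + 75 = 0.
Solving gives r = 15 or r = 5.
Check each candidate in the original equation:
  r = 15: √(49) = 7, while -r + 8 = -7 — extraneous.
  r = 5: √(9) = 3, while -r + 8 = 3 — valid.

r = 5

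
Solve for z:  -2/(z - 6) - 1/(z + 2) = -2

Multiply both sides by (z - 6)(z + 2):
-2(z + 2) - (z - 6) = -2(z - 6)(z + 2).
Expand and collect terms: -2z^2 + 11z + 22 = 0.
By the quadratic formula, z = (-11 +/- sqrt(297)) / -4, so z ~= -1.5584 or z ~= 7.0584.
Neither value makes a denominator zero (z != 6, z != -2), so both are valid.

z = -1.5584 or z = 7.0584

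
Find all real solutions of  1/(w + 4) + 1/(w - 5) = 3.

w = -3.679 or w = 5.3457

Multiply both sides by (w + 4)(w - 5):
(w - 5) + (w + 4) = 3(w + 4)(w - 5).
Expand and collect terms: 3w² - 5w - 59 = 0.
By the quadratic formula, w = (5 ± √733) / 6, so w ≈ 5.3457 or w ≈ -3.679.
Neither value makes a denominator zero (w ≠ -4, w ≠ 5), so both are valid.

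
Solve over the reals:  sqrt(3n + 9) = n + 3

Square both sides: 3n + 9 = (n + 3)^2.
Expand and rearrange: n^2 + 3n = 0.
Solving gives n = 0 or n = -3.
Check each candidate in the original equation:
  n = 0: sqrt(9) = 3, while n + 3 = 3 — valid.
  n = -3: sqrt(0) = 0, while n + 3 = 0 — valid.

n = -3 or n = 0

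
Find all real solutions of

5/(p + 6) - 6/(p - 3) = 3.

p = -3.6103 or p = 0.277

Multiply both sides by (p + 6)(p - 3):
5(p - 3) - 6(p + 6) = 3(p + 6)(p - 3).
Expand and collect terms: 3p² + 10p - 3 = 0.
By the quadratic formula, p = (-10 ± √136) / 6, so p ≈ 0.277 or p ≈ -3.6103.
Neither value makes a denominator zero (p ≠ -6, p ≠ 3), so both are valid.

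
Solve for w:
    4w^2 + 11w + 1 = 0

w = -2.6559 or w = -0.0941

Discriminant: (11)^2 - 4*4*1 = 105.
Quadratic formula: w = (-11 +/- sqrt(105)) / 8.
So w = -11/8 + sqrt(105)/8 ~= -0.0941 or w = -11/8 - sqrt(105)/8 ~= -2.6559.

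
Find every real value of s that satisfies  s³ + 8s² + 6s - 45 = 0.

Possible rational roots are divisors of -45. Testing s = -5 gives 0, so (s + 5) is a factor.
Divide: s³ + 8s² + 6s - 45 = (s + 5)(s² + 3s - 9).
Apply the quadratic formula to s² + 3s - 9 = 0: s = (-3 ± √45)/2, i.e. s ≈ 1.8541 or s ≈ -4.8541.

s = -5 or s = -4.8541 or s = 1.8541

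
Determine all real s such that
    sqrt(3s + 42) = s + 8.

Square both sides: 3s + 42 = (s + 8)^2.
Expand and rearrange: s^2 + 13s + 22 = 0.
Solving gives s = -2 or s = -11.
Check each candidate in the original equation:
  s = -2: sqrt(36) = 6, while s + 8 = 6 — valid.
  s = -11: sqrt(9) = 3, while s + 8 = -3 — extraneous.

s = -2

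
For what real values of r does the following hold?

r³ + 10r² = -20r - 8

Rearrange: r³ + 10r² + 20r + 8 = 0.
Possible rational roots are divisors of 8. Testing r = -2 gives 0, so (r + 2) is a factor.
Divide: r³ + 10r² + 20r + 8 = (r + 2)(r² + 8r + 4).
Apply the quadratic formula to r² + 8r + 4 = 0: r = (-8 ± √48)/2, i.e. r ≈ -0.5359 or r ≈ -7.4641.

r = -7.4641 or r = -2 or r = -0.5359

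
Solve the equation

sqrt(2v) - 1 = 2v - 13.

v = 8

Isolate the radical: sqrt(2v) = 2v - 12.
Square both sides: 2v = (2v - 12)^2.
Expand and rearrange: 4v^2 - 50v + 144 = 0.
Solving gives v = 8 or v = 4.5.
Check each candidate in the original equation:
  v = 8: sqrt(16) = 4, while 2v - 12 = 4 — valid.
  v = 4.5: sqrt(9) = 3, while 2v - 12 = -3 — extraneous.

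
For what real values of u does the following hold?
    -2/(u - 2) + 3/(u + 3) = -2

u = -4.2944 or u = 2.7944

Multiply both sides by (u - 2)(u + 3):
-2(u + 3) + 3(u - 2) = -2(u - 2)(u + 3).
Expand and collect terms: -2u² - 3u + 24 = 0.
By the quadratic formula, u = (3 ± √201) / -4, so u ≈ -4.2944 or u ≈ 2.7944.
Neither value makes a denominator zero (u ≠ 2, u ≠ -3), so both are valid.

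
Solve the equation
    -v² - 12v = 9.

Rearrange to standard form: -v² - 12v - 9 = 0.
Discriminant: (-12)² − 4·(-1)·(-9) = 108.
Quadratic formula: v = (12 ± √108) / (-2).
So v = -6 - 3·√(3) ≈ -11.1962 or v = -6 + 3·√(3) ≈ -0.8038.

v = -11.1962 or v = -0.8038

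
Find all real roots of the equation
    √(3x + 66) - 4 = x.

Isolate the radical: √(3x + 66) = x + 4.
Square both sides: 3x + 66 = (x + 4)².
Expand and rearrange: x² + 5x - 50 = 0.
Solving gives x = 5 or x = -10.
Check each candidate in the original equation:
  x = 5: √(81) = 9, while x + 4 = 9 — valid.
  x = -10: √(36) = 6, while x + 4 = -6 — extraneous.

x = 5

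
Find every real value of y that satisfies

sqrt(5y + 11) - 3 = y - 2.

y = 5

Isolate the radical: sqrt(5y + 11) = y + 1.
Square both sides: 5y + 11 = (y + 1)^2.
Expand and rearrange: y^2 - 3y - 10 = 0.
Solving gives y = 5 or y = -2.
Check each candidate in the original equation:
  y = 5: sqrt(36) = 6, while y + 1 = 6 — valid.
  y = -2: sqrt(1) = 1, while y + 1 = -1 — extraneous.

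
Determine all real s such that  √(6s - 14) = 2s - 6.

Square both sides: 6s - 14 = (2s - 6)².
Expand and rearrange: 4s² - 30s + 50 = 0.
Solving gives s = 5 or s = 2.5.
Check each candidate in the original equation:
  s = 5: √(16) = 4, while 2s - 6 = 4 — valid.
  s = 2.5: √(1) = 1, while 2s - 6 = -1 — extraneous.

s = 5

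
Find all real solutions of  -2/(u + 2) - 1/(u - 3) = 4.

Multiply both sides by (u + 2)(u - 3):
-2(u - 3) - (u + 2) = 4(u + 2)(u - 3).
Expand and collect terms: 4u^2 - u - 28 = 0.
By the quadratic formula, u = (1 +/- sqrt(449)) / 8, so u ~= 2.7737 or u ~= -2.5237.
Neither value makes a denominator zero (u != -2, u != 3), so both are valid.

u = -2.5237 or u = 2.7737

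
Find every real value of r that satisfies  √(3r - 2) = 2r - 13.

r = 9

Square both sides: 3r - 2 = (2r - 13)².
Expand and rearrange: 4r² - 55r + 171 = 0.
Solving gives r = 9 or r = 4.75.
Check each candidate in the original equation:
  r = 9: √(25) = 5, while 2r - 13 = 5 — valid.
  r = 4.75: √(12.25) = 3.5, while 2r - 13 = -3.5 — extraneous.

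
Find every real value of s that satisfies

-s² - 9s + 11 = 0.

Discriminant: (-9)² − 4·(-1)·11 = 125.
Quadratic formula: s = (9 ± √125) / (-2).
So s = -5·√(5)/2 - 9/2 ≈ -10.0902 or s = -9/2 + 5·√(5)/2 ≈ 1.0902.

s = -10.0902 or s = 1.0902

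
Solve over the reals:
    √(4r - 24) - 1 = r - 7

Isolate the radical: √(4r - 24) = r - 6.
Square both sides: 4r - 24 = (r - 6)².
Expand and rearrange: r² - 16r + 60 = 0.
Solving gives r = 10 or r = 6.
Check each candidate in the original equation:
  r = 10: √(16) = 4, while r - 6 = 4 — valid.
  r = 6: √(0) = 0, while r - 6 = 0 — valid.

r = 6 or r = 10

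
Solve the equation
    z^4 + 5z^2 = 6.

Let u = z^2. The equation becomes u^2 + 5u - 6 = 0.
Factor: (u - 1)(u + 6) = 0, so u = 1 or u = -6.
z^2 = 1 gives z = +/-1.
z^2 = -6 < 0 has no real solution.

z = -1 or z = 1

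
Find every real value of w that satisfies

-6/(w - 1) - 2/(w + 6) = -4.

w = -5.5927 or w = 2.5927

Multiply both sides by (w - 1)(w + 6):
-6(w + 6) - 2(w - 1) = -4(w - 1)(w + 6).
Expand and collect terms: -4w² - 12w + 58 = 0.
By the quadratic formula, w = (12 ± √1072) / -8, so w ≈ -5.5927 or w ≈ 2.5927.
Neither value makes a denominator zero (w ≠ 1, w ≠ -6), so both are valid.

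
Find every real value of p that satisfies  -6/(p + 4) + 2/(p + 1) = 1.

Multiply both sides by (p + 4)(p + 1):
-6(p + 1) + 2(p + 4) = (p + 4)(p + 1).
Expand and collect terms: p^2 + 9p + 2 = 0.
By the quadratic formula, p = (-9 +/- sqrt(73)) / 2, so p ~= -0.228 or p ~= -8.772.
Neither value makes a denominator zero (p != -4, p != -1), so both are valid.

p = -8.772 or p = -0.228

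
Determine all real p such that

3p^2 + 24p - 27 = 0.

p = -9 or p = 1

Factor: 3(p - 1)(p + 9) = 0.
So p = 1 or p = -9.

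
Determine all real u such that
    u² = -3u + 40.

u = -8 or u = 5

Bring every term to one side: u² + 3u - 40 = 0.
Factor: (u + 8)(u - 5) = 0.
So u = -8 or u = 5.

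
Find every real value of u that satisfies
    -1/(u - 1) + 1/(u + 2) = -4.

Multiply both sides by (u - 1)(u + 2):
-(u + 2) + (u - 1) = -4(u - 1)(u + 2).
Expand and collect terms: -4u^2 - 4u + 11 = 0.
By the quadratic formula, u = (4 +/- sqrt(192)) / -8, so u ~= -2.2321 or u ~= 1.2321.
Neither value makes a denominator zero (u != 1, u != -2), so both are valid.

u = -2.2321 or u = 1.2321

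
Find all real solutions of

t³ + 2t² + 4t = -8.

Rearrange: t³ + 2t² + 4t + 8 = 0.
Possible rational roots are divisors of 8. Testing t = -2 gives 0, so (t + 2) is a factor.
Divide: t³ + 2t² + 4t + 8 = (t + 2)(t² + 4).
The quadratic t² + 4 has discriminant -16 < 0, so no further real roots.

t = -2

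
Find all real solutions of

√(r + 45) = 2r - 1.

Square both sides: r + 45 = (2r - 1)².
Expand and rearrange: 4r² - 5r - 44 = 0.
Solving gives r = 4 or r = -2.75.
Check each candidate in the original equation:
  r = 4: √(49) = 7, while 2r - 1 = 7 — valid.
  r = -2.75: √(42.25) = 6.5, while 2r - 1 = -6.5 — extraneous.

r = 4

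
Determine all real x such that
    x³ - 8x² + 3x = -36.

Rearrange: x³ - 8x² + 3x + 36 = 0.
Possible rational roots are divisors of 36. Testing x = 3 gives 0, so (x - 3) is a factor.
Divide: x³ - 8x² + 3x + 36 = (x - 3)(x² - 5x - 12).
Apply the quadratic formula to x² - 5x - 12 = 0: x = (5 ± √73)/2, i.e. x ≈ 6.772 or x ≈ -1.772.

x = -1.772 or x = 3 or x = 6.772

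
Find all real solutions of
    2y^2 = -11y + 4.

Rearrange to standard form: 2y^2 + 11y - 4 = 0.
Discriminant: (11)^2 - 4*2*(-4) = 153.
Quadratic formula: y = (-11 +/- sqrt(153)) / 4.
So y = -11/4 + 3*sqrt(17)/4 ~= 0.3423 or y = -3*sqrt(17)/4 - 11/4 ~= -5.8423.

y = -5.8423 or y = 0.3423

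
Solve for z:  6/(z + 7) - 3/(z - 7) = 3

z = -4.8151 or z = 5.8151

Multiply both sides by (z + 7)(z - 7):
6(z - 7) - 3(z + 7) = 3(z + 7)(z - 7).
Expand and collect terms: 3z^2 - 3z - 84 = 0.
By the quadratic formula, z = (3 +/- sqrt(1017)) / 6, so z ~= 5.8151 or z ~= -4.8151.
Neither value makes a denominator zero (z != -7, z != 7), so both are valid.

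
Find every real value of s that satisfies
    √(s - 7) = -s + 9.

Square both sides: s - 7 = (-s + 9)².
Expand and rearrange: s² - 19s + 88 = 0.
Solving gives s = 11 or s = 8.
Check each candidate in the original equation:
  s = 11: √(4) = 2, while -s + 9 = -2 — extraneous.
  s = 8: √(1) = 1, while -s + 9 = 1 — valid.

s = 8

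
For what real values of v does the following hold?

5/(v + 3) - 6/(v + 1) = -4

Multiply both sides by (v + 3)(v + 1):
5(v + 1) - 6(v + 3) = -4(v + 3)(v + 1).
Expand and collect terms: -4v^2 - 15v + 1 = 0.
By the quadratic formula, v = (15 +/- sqrt(241)) / -8, so v ~= -3.8155 or v ~= 0.0655.
Neither value makes a denominator zero (v != -3, v != -1), so both are valid.

v = -3.8155 or v = 0.0655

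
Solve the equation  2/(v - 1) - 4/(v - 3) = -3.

v = 0.5695 or v = 4.0972

Multiply both sides by (v - 1)(v - 3):
2(v - 3) - 4(v - 1) = -3(v - 1)(v - 3).
Expand and collect terms: -3v^2 + 14v - 7 = 0.
By the quadratic formula, v = (-14 +/- sqrt(112)) / -6, so v ~= 0.5695 or v ~= 4.0972.
Neither value makes a denominator zero (v != 1, v != 3), so both are valid.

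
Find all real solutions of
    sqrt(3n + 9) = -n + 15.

n = 9

Square both sides: 3n + 9 = (-n + 15)^2.
Expand and rearrange: n^2 - 33n + 216 = 0.
Solving gives n = 24 or n = 9.
Check each candidate in the original equation:
  n = 24: sqrt(81) = 9, while -n + 15 = -9 — extraneous.
  n = 9: sqrt(36) = 6, while -n + 15 = 6 — valid.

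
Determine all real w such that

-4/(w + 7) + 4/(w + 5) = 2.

Multiply both sides by (w + 7)(w + 5):
-4(w + 5) + 4(w + 7) = 2(w + 7)(w + 5).
Expand and collect terms: 2w² + 24w + 62 = 0.
By the quadratic formula, w = (-24 ± √80) / 4, so w ≈ -3.7639 or w ≈ -8.2361.
Neither value makes a denominator zero (w ≠ -7, w ≠ -5), so both are valid.

w = -8.2361 or w = -3.7639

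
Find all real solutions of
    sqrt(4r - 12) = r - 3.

r = 3 or r = 7

Square both sides: 4r - 12 = (r - 3)^2.
Expand and rearrange: r^2 - 10r + 21 = 0.
Solving gives r = 7 or r = 3.
Check each candidate in the original equation:
  r = 7: sqrt(16) = 4, while r - 3 = 4 — valid.
  r = 3: sqrt(0) = 0, while r - 3 = 0 — valid.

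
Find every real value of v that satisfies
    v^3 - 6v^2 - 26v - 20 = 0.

v = -2 or v = -1.099 or v = 9.099

Possible rational roots are divisors of -20. Testing v = -2 gives 0, so (v + 2) is a factor.
Divide: v^3 - 6v^2 - 26v - 20 = (v + 2)(v^2 - 8v - 10).
Apply the quadratic formula to v^2 - 8v - 10 = 0: v = (8 +/- sqrt(104))/2, i.e. v ~= 9.099 or v ~= -1.099.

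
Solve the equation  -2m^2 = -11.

m = -2.3452 or m = 2.3452

Rearrange to standard form: -2m^2 + 11 = 0.
Discriminant: (0)^2 - 4*(-2)*11 = 88.
Quadratic formula: m = (0 +/- sqrt(88)) / (-4).
So m = -sqrt(22)/2 ~= -2.3452 or m = sqrt(22)/2 ~= 2.3452.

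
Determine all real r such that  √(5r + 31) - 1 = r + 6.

Isolate the radical: √(5r + 31) = r + 7.
Square both sides: 5r + 31 = (r + 7)².
Expand and rearrange: r² + 9r + 18 = 0.
Solving gives r = -3 or r = -6.
Check each candidate in the original equation:
  r = -3: √(16) = 4, while r + 7 = 4 — valid.
  r = -6: √(1) = 1, while r + 7 = 1 — valid.

r = -6 or r = -3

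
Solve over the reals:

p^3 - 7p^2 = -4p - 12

p = -1 or p = 2 or p = 6

Rearrange: p^3 - 7p^2 + 4p + 12 = 0.
Possible rational roots are divisors of 12. Testing p = -1 gives 0, so (p + 1) is a factor.
Divide: p^3 - 7p^2 + 4p + 12 = (p + 1)(p^2 - 8p + 12).
Factor the quadratic: p = 6 or p = 2.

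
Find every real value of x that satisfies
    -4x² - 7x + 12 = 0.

Discriminant: (-7)² − 4·(-4)·12 = 241.
Quadratic formula: x = (7 ± √241) / (-8).
So x = -√(241)/8 - 7/8 ≈ -2.8155 or x = -7/8 + √(241)/8 ≈ 1.0655.

x = -2.8155 or x = 1.0655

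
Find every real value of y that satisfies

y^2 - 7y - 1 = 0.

y = -0.1401 or y = 7.1401

Discriminant: (-7)^2 - 4*1*(-1) = 53.
Quadratic formula: y = (7 +/- sqrt(53)) / 2.
So y = 7/2 + sqrt(53)/2 ~= 7.1401 or y = 7/2 - sqrt(53)/2 ~= -0.1401.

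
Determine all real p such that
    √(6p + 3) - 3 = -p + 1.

Isolate the radical: √(6p + 3) = -p + 4.
Square both sides: 6p + 3 = (-p + 4)².
Expand and rearrange: p² - 14p + 13 = 0.
Solving gives p = 13 or p = 1.
Check each candidate in the original equation:
  p = 13: √(81) = 9, while -p + 4 = -9 — extraneous.
  p = 1: √(9) = 3, while -p + 4 = 3 — valid.

p = 1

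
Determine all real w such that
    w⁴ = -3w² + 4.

Let u = w². The equation becomes u² + 3u - 4 = 0.
Factor: (u + 4)(u - 1) = 0, so u = -4 or u = 1.
w² = -4 < 0 has no real solution.
w² = 1 gives w = ±1.

w = -1 or w = 1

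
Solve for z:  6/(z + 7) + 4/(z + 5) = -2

z = -11.3723 or z = -5.6277

Multiply both sides by (z + 7)(z + 5):
6(z + 5) + 4(z + 7) = -2(z + 7)(z + 5).
Expand and collect terms: -2z^2 - 34z - 128 = 0.
By the quadratic formula, z = (34 +/- sqrt(132)) / -4, so z ~= -11.3723 or z ~= -5.6277.
Neither value makes a denominator zero (z != -7, z != -5), so both are valid.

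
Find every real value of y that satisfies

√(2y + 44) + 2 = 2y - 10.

y = 10

Isolate the radical: √(2y + 44) = 2y - 12.
Square both sides: 2y + 44 = (2y - 12)².
Expand and rearrange: 4y² - 50y + 100 = 0.
Solving gives y = 10 or y = 2.5.
Check each candidate in the original equation:
  y = 10: √(64) = 8, while 2y - 12 = 8 — valid.
  y = 2.5: √(49) = 7, while 2y - 12 = -7 — extraneous.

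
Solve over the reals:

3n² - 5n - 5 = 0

n = -0.7033 or n = 2.3699

Discriminant: (-5)² − 4·3·(-5) = 85.
Quadratic formula: n = (5 ± √85) / 6.
So n = 5/6 + √(85)/6 ≈ 2.3699 or n = 5/6 - √(85)/6 ≈ -0.7033.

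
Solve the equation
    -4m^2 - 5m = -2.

m = -1.5687 or m = 0.3187

Rearrange to standard form: -4m^2 - 5m + 2 = 0.
Discriminant: (-5)^2 - 4*(-4)*2 = 57.
Quadratic formula: m = (5 +/- sqrt(57)) / (-8).
So m = -sqrt(57)/8 - 5/8 ~= -1.5687 or m = -5/8 + sqrt(57)/8 ~= 0.3187.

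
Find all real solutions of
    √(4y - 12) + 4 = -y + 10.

Isolate the radical: √(4y - 12) = -y + 6.
Square both sides: 4y - 12 = (-y + 6)².
Expand and rearrange: y² - 16y + 48 = 0.
Solving gives y = 12 or y = 4.
Check each candidate in the original equation:
  y = 12: √(36) = 6, while -y + 6 = -6 — extraneous.
  y = 4: √(4) = 2, while -y + 6 = 2 — valid.

y = 4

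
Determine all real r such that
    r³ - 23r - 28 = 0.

r = -4 or r = -1.3166 or r = 5.3166

Possible rational roots are divisors of -28. Testing r = -4 gives 0, so (r + 4) is a factor.
Divide: r³ - 23r - 28 = (r + 4)(r² - 4r - 7).
Apply the quadratic formula to r² - 4r - 7 = 0: r = (4 ± √44)/2, i.e. r ≈ 5.3166 or r ≈ -1.3166.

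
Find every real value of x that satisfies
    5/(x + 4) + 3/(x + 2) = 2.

Multiply both sides by (x + 4)(x + 2):
5(x + 2) + 3(x + 4) = 2(x + 4)(x + 2).
Expand and collect terms: 2x² + 4x - 6 = 0.
Factor or apply the quadratic formula: x = 1 or x = -3.
Neither value makes a denominator zero (x ≠ -4, x ≠ -2), so both are valid.

x = -3 or x = 1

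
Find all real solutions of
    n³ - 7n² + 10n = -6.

Rearrange: n³ - 7n² + 10n + 6 = 0.
Possible rational roots are divisors of 6. Testing n = 3 gives 0, so (n - 3) is a factor.
Divide: n³ - 7n² + 10n + 6 = (n - 3)(n² - 4n - 2).
Apply the quadratic formula to n² - 4n - 2 = 0: n = (4 ± √24)/2, i.e. n ≈ 4.4495 or n ≈ -0.4495.

n = -0.4495 or n = 3 or n = 4.4495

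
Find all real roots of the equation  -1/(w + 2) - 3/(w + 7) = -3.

Multiply both sides by (w + 2)(w + 7):
-(w + 7) - 3(w + 2) = -3(w + 2)(w + 7).
Expand and collect terms: -3w² - 23w - 29 = 0.
By the quadratic formula, w = (23 ± √181) / -6, so w ≈ -6.0756 or w ≈ -1.5911.
Neither value makes a denominator zero (w ≠ -2, w ≠ -7), so both are valid.

w = -6.0756 or w = -1.5911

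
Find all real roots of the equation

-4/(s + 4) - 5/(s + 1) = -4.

s = -3.3475 or s = 0.5975

Multiply both sides by (s + 4)(s + 1):
-4(s + 1) - 5(s + 4) = -4(s + 4)(s + 1).
Expand and collect terms: -4s² - 11s + 8 = 0.
By the quadratic formula, s = (11 ± √249) / -8, so s ≈ -3.3475 or s ≈ 0.5975.
Neither value makes a denominator zero (s ≠ -4, s ≠ -1), so both are valid.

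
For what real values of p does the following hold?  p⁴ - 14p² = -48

Let u = p². The equation becomes u² - 14u + 48 = 0.
Factor: (u - 6)(u - 8) = 0, so u = 6 or u = 8.
p² = 6 gives p = ±√(6) ≈ ±2.4495.
p² = 8 gives p = ±2·√(2) ≈ ±2.8284.

p = -2.8284 or p = -2.4495 or p = 2.4495 or p = 2.8284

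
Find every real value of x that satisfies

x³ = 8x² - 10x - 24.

x = -1.1623 or x = 4 or x = 5.1623

Rearrange: x³ - 8x² + 10x + 24 = 0.
Possible rational roots are divisors of 24. Testing x = 4 gives 0, so (x - 4) is a factor.
Divide: x³ - 8x² + 10x + 24 = (x - 4)(x² - 4x - 6).
Apply the quadratic formula to x² - 4x - 6 = 0: x = (4 ± √40)/2, i.e. x ≈ 5.1623 or x ≈ -1.1623.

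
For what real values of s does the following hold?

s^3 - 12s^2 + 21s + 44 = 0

s = -1.1962 or s = 4 or s = 9.1962

Possible rational roots are divisors of 44. Testing s = 4 gives 0, so (s - 4) is a factor.
Divide: s^3 - 12s^2 + 21s + 44 = (s - 4)(s^2 - 8s - 11).
Apply the quadratic formula to s^2 - 8s - 11 = 0: s = (8 +/- sqrt(108))/2, i.e. s ~= 9.1962 or s ~= -1.1962.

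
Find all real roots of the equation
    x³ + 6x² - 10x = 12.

Rearrange: x³ + 6x² - 10x - 12 = 0.
Possible rational roots are divisors of -12. Testing x = 2 gives 0, so (x - 2) is a factor.
Divide: x³ + 6x² - 10x - 12 = (x - 2)(x² + 8x + 6).
Apply the quadratic formula to x² + 8x + 6 = 0: x = (-8 ± √40)/2, i.e. x ≈ -0.8377 or x ≈ -7.1623.

x = -7.1623 or x = -0.8377 or x = 2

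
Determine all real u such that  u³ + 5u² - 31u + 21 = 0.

u = -8.7958 or u = 0.7958 or u = 3

Possible rational roots are divisors of 21. Testing u = 3 gives 0, so (u - 3) is a factor.
Divide: u³ + 5u² - 31u + 21 = (u - 3)(u² + 8u - 7).
Apply the quadratic formula to u² + 8u - 7 = 0: u = (-8 ± √92)/2, i.e. u ≈ 0.7958 or u ≈ -8.7958.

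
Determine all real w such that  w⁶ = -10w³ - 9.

w = -2.0801 or w = -1

Let u = w³. The equation becomes u² + 10u + 9 = 0.
Factor: (u + 9)(u + 1) = 0, so u = -9 or u = -1.
w³ = -9 gives w = -∛(9) ≈ -2.0801.
w³ = -1 gives w = -1.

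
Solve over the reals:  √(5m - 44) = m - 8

Square both sides: 5m - 44 = (m - 8)².
Expand and rearrange: m² - 21m + 108 = 0.
Solving gives m = 12 or m = 9.
Check each candidate in the original equation:
  m = 12: √(16) = 4, while m - 8 = 4 — valid.
  m = 9: √(1) = 1, while m - 8 = 1 — valid.

m = 9 or m = 12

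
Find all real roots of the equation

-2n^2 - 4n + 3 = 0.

Discriminant: (-4)^2 - 4*(-2)*3 = 40.
Quadratic formula: n = (4 +/- sqrt(40)) / (-4).
So n = -sqrt(10)/2 - 1 ~= -2.5811 or n = -1 + sqrt(10)/2 ~= 0.5811.

n = -2.5811 or n = 0.5811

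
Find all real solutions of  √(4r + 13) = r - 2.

Square both sides: 4r + 13 = (r - 2)².
Expand and rearrange: r² - 8r - 9 = 0.
Solving gives r = 9 or r = -1.
Check each candidate in the original equation:
  r = 9: √(49) = 7, while r - 2 = 7 — valid.
  r = -1: √(9) = 3, while r - 2 = -3 — extraneous.

r = 9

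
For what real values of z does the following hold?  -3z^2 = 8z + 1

Rearrange to standard form: -3z^2 - 8z - 1 = 0.
Discriminant: (-8)^2 - 4*(-3)*(-1) = 52.
Quadratic formula: z = (8 +/- sqrt(52)) / (-6).
So z = -4/3 - sqrt(13)/3 ~= -2.5352 or z = -4/3 + sqrt(13)/3 ~= -0.1315.

z = -2.5352 or z = -0.1315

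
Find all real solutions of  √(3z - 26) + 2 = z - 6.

z = 9 or z = 10

Isolate the radical: √(3z - 26) = z - 8.
Square both sides: 3z - 26 = (z - 8)².
Expand and rearrange: z² - 19z + 90 = 0.
Solving gives z = 10 or z = 9.
Check each candidate in the original equation:
  z = 10: √(4) = 2, while z - 8 = 2 — valid.
  z = 9: √(1) = 1, while z - 8 = 1 — valid.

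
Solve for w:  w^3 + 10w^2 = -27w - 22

Rearrange: w^3 + 10w^2 + 27w + 22 = 0.
Possible rational roots are divisors of 22. Testing w = -2 gives 0, so (w + 2) is a factor.
Divide: w^3 + 10w^2 + 27w + 22 = (w + 2)(w^2 + 8w + 11).
Apply the quadratic formula to w^2 + 8w + 11 = 0: w = (-8 +/- sqrt(20))/2, i.e. w ~= -1.7639 or w ~= -6.2361.

w = -6.2361 or w = -2 or w = -1.7639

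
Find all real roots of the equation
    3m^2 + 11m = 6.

m = -4.1487 or m = 0.4821

Rearrange to standard form: 3m^2 + 11m - 6 = 0.
Discriminant: (11)^2 - 4*3*(-6) = 193.
Quadratic formula: m = (-11 +/- sqrt(193)) / 6.
So m = -11/6 + sqrt(193)/6 ~= 0.4821 or m = -sqrt(193)/6 - 11/6 ~= -4.1487.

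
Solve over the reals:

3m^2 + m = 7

m = -1.7033 or m = 1.3699

Rearrange to standard form: 3m^2 + m - 7 = 0.
Discriminant: (1)^2 - 4*3*(-7) = 85.
Quadratic formula: m = (-1 +/- sqrt(85)) / 6.
So m = -1/6 + sqrt(85)/6 ~= 1.3699 or m = -sqrt(85)/6 - 1/6 ~= -1.7033.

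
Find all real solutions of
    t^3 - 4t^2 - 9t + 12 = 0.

Possible rational roots are divisors of 12. Testing t = 1 gives 0, so (t - 1) is a factor.
Divide: t^3 - 4t^2 - 9t + 12 = (t - 1)(t^2 - 3t - 12).
Apply the quadratic formula to t^2 - 3t - 12 = 0: t = (3 +/- sqrt(57))/2, i.e. t ~= 5.2749 or t ~= -2.2749.

t = -2.2749 or t = 1 or t = 5.2749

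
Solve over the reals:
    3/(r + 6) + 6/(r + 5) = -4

r = -7.693 or r = -5.557

Multiply both sides by (r + 6)(r + 5):
3(r + 5) + 6(r + 6) = -4(r + 6)(r + 5).
Expand and collect terms: -4r² - 53r - 171 = 0.
By the quadratic formula, r = (53 ± √73) / -8, so r ≈ -7.693 or r ≈ -5.557.
Neither value makes a denominator zero (r ≠ -6, r ≠ -5), so both are valid.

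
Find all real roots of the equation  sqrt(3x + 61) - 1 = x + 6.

Isolate the radical: sqrt(3x + 61) = x + 7.
Square both sides: 3x + 61 = (x + 7)^2.
Expand and rearrange: x^2 + 11x - 12 = 0.
Solving gives x = 1 or x = -12.
Check each candidate in the original equation:
  x = 1: sqrt(64) = 8, while x + 7 = 8 — valid.
  x = -12: sqrt(25) = 5, while x + 7 = -5 — extraneous.

x = 1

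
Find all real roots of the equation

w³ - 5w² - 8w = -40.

w = -2.8284 or w = 2.8284 or w = 5

Rearrange: w³ - 5w² - 8w + 40 = 0.
Possible rational roots are divisors of 40. Testing w = 5 gives 0, so (w - 5) is a factor.
Divide: w³ - 5w² - 8w + 40 = (w - 5)(w² - 8).
Apply the quadratic formula to w² - 8 = 0: w = (0 ± √32)/2, i.e. w ≈ 2.8284 or w ≈ -2.8284.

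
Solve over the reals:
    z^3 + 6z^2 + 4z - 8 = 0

Possible rational roots are divisors of -8. Testing z = -2 gives 0, so (z + 2) is a factor.
Divide: z^3 + 6z^2 + 4z - 8 = (z + 2)(z^2 + 4z - 4).
Apply the quadratic formula to z^2 + 4z - 4 = 0: z = (-4 +/- sqrt(32))/2, i.e. z ~= 0.8284 or z ~= -4.8284.

z = -4.8284 or z = -2 or z = 0.8284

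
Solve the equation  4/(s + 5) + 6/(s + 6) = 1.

Multiply both sides by (s + 5)(s + 6):
4(s + 6) + 6(s + 5) = (s + 5)(s + 6).
Expand and collect terms: s^2 + s - 24 = 0.
By the quadratic formula, s = (-1 +/- sqrt(97)) / 2, so s ~= 4.4244 or s ~= -5.4244.
Neither value makes a denominator zero (s != -5, s != -6), so both are valid.

s = -5.4244 or s = 4.4244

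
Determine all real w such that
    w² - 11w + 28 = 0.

w = 4 or w = 7

Factor: (w - 7)(w - 4) = 0.
So w = 7 or w = 4.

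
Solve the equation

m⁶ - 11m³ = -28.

m = 1.5874 or m = 1.9129

Let u = m³. The equation becomes u² - 11u + 28 = 0.
Factor: (u - 7)(u - 4) = 0, so u = 7 or u = 4.
m³ = 7 gives m = ∛(7) ≈ 1.9129.
m³ = 4 gives m = ∛(4) ≈ 1.5874.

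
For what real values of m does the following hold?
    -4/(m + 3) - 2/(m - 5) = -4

Multiply both sides by (m + 3)(m - 5):
-4(m - 5) - 2(m + 3) = -4(m + 3)(m - 5).
Expand and collect terms: -4m^2 + 14m + 46 = 0.
By the quadratic formula, m = (-14 +/- sqrt(932)) / -8, so m ~= -2.0661 or m ~= 5.5661.
Neither value makes a denominator zero (m != -3, m != 5), so both are valid.

m = -2.0661 or m = 5.5661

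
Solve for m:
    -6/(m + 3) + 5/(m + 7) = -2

Multiply both sides by (m + 3)(m + 7):
-6(m + 7) + 5(m + 3) = -2(m + 3)(m + 7).
Expand and collect terms: -2m^2 - 19m - 15 = 0.
By the quadratic formula, m = (19 +/- sqrt(241)) / -4, so m ~= -8.631 or m ~= -0.869.
Neither value makes a denominator zero (m != -3, m != -7), so both are valid.

m = -8.631 or m = -0.869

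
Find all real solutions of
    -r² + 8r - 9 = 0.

Discriminant: (8)² − 4·(-1)·(-9) = 28.
Quadratic formula: r = (-8 ± √28) / (-2).
So r = 4 - √(7) ≈ 1.3542 or r = √(7) + 4 ≈ 6.6458.

r = 1.3542 or r = 6.6458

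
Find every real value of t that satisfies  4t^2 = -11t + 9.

t = -3.4099 or t = 0.6599

Rearrange to standard form: 4t^2 + 11t - 9 = 0.
Discriminant: (11)^2 - 4*4*(-9) = 265.
Quadratic formula: t = (-11 +/- sqrt(265)) / 8.
So t = -11/8 + sqrt(265)/8 ~= 0.6599 or t = -sqrt(265)/8 - 11/8 ~= -3.4099.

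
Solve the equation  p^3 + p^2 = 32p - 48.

p = -6.772 or p = 1.772 or p = 4

Rearrange: p^3 + p^2 - 32p + 48 = 0.
Possible rational roots are divisors of 48. Testing p = 4 gives 0, so (p - 4) is a factor.
Divide: p^3 + p^2 - 32p + 48 = (p - 4)(p^2 + 5p - 12).
Apply the quadratic formula to p^2 + 5p - 12 = 0: p = (-5 +/- sqrt(73))/2, i.e. p ~= 1.772 or p ~= -6.772.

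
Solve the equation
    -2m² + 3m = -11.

Rearrange to standard form: -2m² + 3m + 11 = 0.
Discriminant: (3)² − 4·(-2)·11 = 97.
Quadratic formula: m = (-3 ± √97) / (-4).
So m = 3/4 - √(97)/4 ≈ -1.7122 or m = 3/4 + √(97)/4 ≈ 3.2122.

m = -1.7122 or m = 3.2122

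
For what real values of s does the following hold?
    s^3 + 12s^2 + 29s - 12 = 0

Possible rational roots are divisors of -12. Testing s = -4 gives 0, so (s + 4) is a factor.
Divide: s^3 + 12s^2 + 29s - 12 = (s + 4)(s^2 + 8s - 3).
Apply the quadratic formula to s^2 + 8s - 3 = 0: s = (-8 +/- sqrt(76))/2, i.e. s ~= 0.3589 or s ~= -8.3589.

s = -8.3589 or s = -4 or s = 0.3589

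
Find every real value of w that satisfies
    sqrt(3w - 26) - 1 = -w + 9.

Isolate the radical: sqrt(3w - 26) = -w + 10.
Square both sides: 3w - 26 = (-w + 10)^2.
Expand and rearrange: w^2 - 23w + 126 = 0.
Solving gives w = 14 or w = 9.
Check each candidate in the original equation:
  w = 14: sqrt(16) = 4, while -w + 10 = -4 — extraneous.
  w = 9: sqrt(1) = 1, while -w + 10 = 1 — valid.

w = 9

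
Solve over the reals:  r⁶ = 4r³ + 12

r = -1.2599 or r = 1.8171

Let u = r³. The equation becomes u² - 4u - 12 = 0.
Factor: (u - 6)(u + 2) = 0, so u = 6 or u = -2.
r³ = 6 gives r = ∛(6) ≈ 1.8171.
r³ = -2 gives r = -∛(2) ≈ -1.2599.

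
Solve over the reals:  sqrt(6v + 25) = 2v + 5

Square both sides: 6v + 25 = (2v + 5)^2.
Expand and rearrange: 4v^2 + 14v = 0.
Solving gives v = 0 or v = -3.5.
Check each candidate in the original equation:
  v = 0: sqrt(25) = 5, while 2v + 5 = 5 — valid.
  v = -3.5: sqrt(4) = 2, while 2v + 5 = -2 — extraneous.

v = 0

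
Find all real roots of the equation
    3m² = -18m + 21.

Bring every term to one side: 3m² + 18m - 21 = 0.
Factor: 3(m + 7)(m - 1) = 0.
So m = -7 or m = 1.

m = -7 or m = 1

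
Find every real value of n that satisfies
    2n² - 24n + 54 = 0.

Factor: 2(n - 3)(n - 9) = 0.
So n = 3 or n = 9.

n = 3 or n = 9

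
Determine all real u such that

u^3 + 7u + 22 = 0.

Possible rational roots are divisors of 22. Testing u = -2 gives 0, so (u + 2) is a factor.
Divide: u^3 + 7u + 22 = (u + 2)(u^2 - 2u + 11).
The quadratic u^2 - 2u + 11 has discriminant -40 < 0, so no further real roots.

u = -2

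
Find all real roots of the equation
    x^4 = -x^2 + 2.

Let u = x^2. The equation becomes u^2 + u - 2 = 0.
Factor: (u - 1)(u + 2) = 0, so u = 1 or u = -2.
x^2 = 1 gives x = +/-1.
x^2 = -2 < 0 has no real solution.

x = -1 or x = 1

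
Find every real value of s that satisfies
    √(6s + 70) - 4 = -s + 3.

Isolate the radical: √(6s + 70) = -s + 7.
Square both sides: 6s + 70 = (-s + 7)².
Expand and rearrange: s² - 20s - 21 = 0.
Solving gives s = 21 or s = -1.
Check each candidate in the original equation:
  s = 21: √(196) = 14, while -s + 7 = -14 — extraneous.
  s = -1: √(64) = 8, while -s + 7 = 8 — valid.

s = -1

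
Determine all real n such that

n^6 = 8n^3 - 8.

n = 1.0542 or n = 1.8972

Let u = n^3. The equation becomes u^2 - 8u + 8 = 0.
By the quadratic formula, u = 2*sqrt(2) + 4 or u = 4 - 2*sqrt(2).
n^3 = 2*sqrt(2) + 4 gives n = (2*sqrt(2) + 4)^(1/3) ~= 1.8972.
n^3 = 4 - 2*sqrt(2) gives n = (4 - 2*sqrt(2))^(1/3) ~= 1.0542.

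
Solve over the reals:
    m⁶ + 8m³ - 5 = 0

m = -2.0474 or m = 0.8352

Let u = m³. The equation becomes u² + 8u - 5 = 0.
By the quadratic formula, u = -4 + √(21) or u = -√(21) - 4.
m³ = -4 + √(21) gives m = ∛(-4 + √(21)) ≈ 0.8352.
m³ = -√(21) - 4 gives m = -∛(4 + √(21)) ≈ -2.0474.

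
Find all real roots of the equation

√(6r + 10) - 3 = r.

r = -1 or r = 1

Isolate the radical: √(6r + 10) = r + 3.
Square both sides: 6r + 10 = (r + 3)².
Expand and rearrange: r² - 1 = 0.
Solving gives r = 1 or r = -1.
Check each candidate in the original equation:
  r = 1: √(16) = 4, while r + 3 = 4 — valid.
  r = -1: √(4) = 2, while r + 3 = 2 — valid.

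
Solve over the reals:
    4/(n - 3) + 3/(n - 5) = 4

n = 3.6439 or n = 6.1061

Multiply both sides by (n - 3)(n - 5):
4(n - 5) + 3(n - 3) = 4(n - 3)(n - 5).
Expand and collect terms: 4n^2 - 39n + 89 = 0.
By the quadratic formula, n = (39 +/- sqrt(97)) / 8, so n ~= 6.1061 or n ~= 3.6439.
Neither value makes a denominator zero (n != 3, n != 5), so both are valid.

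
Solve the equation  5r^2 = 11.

r = -1.4832 or r = 1.4832

Rearrange to standard form: 5r^2 - 11 = 0.
Discriminant: (0)^2 - 4*5*(-11) = 220.
Quadratic formula: r = (0 +/- sqrt(220)) / 10.
So r = sqrt(55)/5 ~= 1.4832 or r = -sqrt(55)/5 ~= -1.4832.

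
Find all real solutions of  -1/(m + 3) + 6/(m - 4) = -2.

Multiply both sides by (m + 3)(m - 4):
-(m - 4) + 6(m + 3) = -2(m + 3)(m - 4).
Expand and collect terms: -2m² - 3m + 2 = 0.
Factor or apply the quadratic formula: m = -2 or m = 0.5.
Neither value makes a denominator zero (m ≠ -3, m ≠ 4), so both are valid.

m = -2 or m = 0.5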